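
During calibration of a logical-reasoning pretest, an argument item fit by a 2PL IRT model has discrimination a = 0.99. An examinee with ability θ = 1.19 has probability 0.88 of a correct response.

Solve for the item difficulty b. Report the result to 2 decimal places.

-0.82

P(θ) = 1 / (1 + exp(−a(θ − b)))
logit(0.88) = ln(0.88/0.12) = 1.9924
b = θ − logit/(a) = 1.19 − 1.9924/0.9900 = -0.8226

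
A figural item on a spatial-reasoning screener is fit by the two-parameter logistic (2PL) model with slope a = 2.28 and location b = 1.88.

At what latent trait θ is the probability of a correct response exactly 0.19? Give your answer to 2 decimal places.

1.24

P(θ) = 1 / (1 + exp(−a(θ − b)))
logit = ln(0.1900/0.8100) = -1.4500
θ = b + logit/(a) = 1.88 + (-1.4500)/2.2800 = 1.2440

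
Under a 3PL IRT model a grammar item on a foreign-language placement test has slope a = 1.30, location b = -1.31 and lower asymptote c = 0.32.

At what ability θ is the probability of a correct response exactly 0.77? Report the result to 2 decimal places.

-0.79

P(θ) = c + (1 − c) · 1 / (1 + exp(−a(θ − b)))
Remove guessing floor: (0.77 − 0.32)/(1 − 0.32) = 0.6618
logit = ln(0.6618/0.3382) = 0.6712
θ = b + logit/(a) = -1.31 + 0.6712/1.3000 = -0.7937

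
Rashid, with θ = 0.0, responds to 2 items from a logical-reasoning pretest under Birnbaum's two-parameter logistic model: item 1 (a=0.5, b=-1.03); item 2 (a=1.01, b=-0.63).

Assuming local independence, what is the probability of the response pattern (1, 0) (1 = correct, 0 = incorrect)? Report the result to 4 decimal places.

P(θ) = 1 / (1 + exp(−a(θ − b)))
P_1 = 1/(1+e^{-0.5150}) = 0.6260
P_2 = 1/(1+e^{-0.6363}) = 0.6539
L = P_1 × (1−P_2) = 0.6260 × 0.3461 = 0.21664

0.2166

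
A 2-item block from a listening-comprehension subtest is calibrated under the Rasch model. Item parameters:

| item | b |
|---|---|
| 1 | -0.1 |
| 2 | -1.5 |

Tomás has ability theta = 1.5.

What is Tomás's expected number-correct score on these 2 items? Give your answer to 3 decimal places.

P(theta) = 1 / (1 + exp(−(theta − b)))
P_1 = 1/(1+e^{-1.6000}) = 0.8320
P_2 = 1/(1+e^{-3.0000}) = 0.9526
E[score] = 0.8320 + 0.9526 = 1.7846

1.785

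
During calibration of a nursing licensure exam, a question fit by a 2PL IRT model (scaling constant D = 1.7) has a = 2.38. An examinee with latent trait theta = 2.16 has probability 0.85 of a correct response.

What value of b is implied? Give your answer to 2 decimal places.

P(theta) = 1 / (1 + exp(−D·a(theta − b)))
logit(0.85) = ln(0.85/0.15) = 1.7346
b = theta − logit/(1.7·a) = 2.16 − 1.7346/4.0460 = 1.7313

1.73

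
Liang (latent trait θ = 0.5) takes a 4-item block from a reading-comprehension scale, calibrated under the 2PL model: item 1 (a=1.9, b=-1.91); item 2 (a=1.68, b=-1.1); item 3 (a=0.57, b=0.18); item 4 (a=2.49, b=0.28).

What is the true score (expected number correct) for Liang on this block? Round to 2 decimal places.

3.11

P(θ) = 1 / (1 + exp(−a(θ − b)))
P_1 = 1/(1+e^{-4.5790}) = 0.9898
P_2 = 1/(1+e^{-2.6880}) = 0.9363
P_3 = 1/(1+e^{-0.1824}) = 0.5455
P_4 = 1/(1+e^{-0.5478}) = 0.6336
E[score] = 0.9898 + 0.9363 + 0.5455 + 0.6336 = 3.1053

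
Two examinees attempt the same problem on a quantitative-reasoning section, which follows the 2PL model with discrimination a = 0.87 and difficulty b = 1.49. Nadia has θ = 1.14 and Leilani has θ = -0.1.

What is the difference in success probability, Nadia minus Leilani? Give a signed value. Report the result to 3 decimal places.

P(θ) = 1 / (1 + exp(−a(θ − b)))
P(Nadia) = 0.4245  [exponent -0.3045]
P(Leilani) = 0.2005  [exponent -1.3833]
Difference = 0.4245 − 0.2005 = 0.2240

0.224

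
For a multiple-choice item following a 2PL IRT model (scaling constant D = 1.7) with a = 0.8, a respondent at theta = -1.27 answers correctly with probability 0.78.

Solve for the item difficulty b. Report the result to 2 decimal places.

P(theta) = 1 / (1 + exp(−D·a(theta − b)))
logit(0.78) = ln(0.78/0.22) = 1.2657
b = theta − logit/(1.7·a) = -1.27 − 1.2657/1.3600 = -2.2006

-2.20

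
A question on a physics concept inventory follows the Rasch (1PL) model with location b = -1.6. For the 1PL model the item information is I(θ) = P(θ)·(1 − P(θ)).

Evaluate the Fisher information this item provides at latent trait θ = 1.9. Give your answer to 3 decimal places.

P = 1/(1+e^{-3.5000}) = 0.9707
P(1−P) = 0.9707 × 0.0293 = 0.0285
I = P(1−P) = 0.02845

0.028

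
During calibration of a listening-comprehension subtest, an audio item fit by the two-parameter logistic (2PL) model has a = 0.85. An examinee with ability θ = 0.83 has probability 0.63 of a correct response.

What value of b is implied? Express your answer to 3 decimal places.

P(θ) = 1 / (1 + exp(−a(θ − b)))
logit(0.63) = ln(0.63/0.37) = 0.5322
b = θ − logit/(a) = 0.83 − 0.5322/0.8500 = 0.2039

0.204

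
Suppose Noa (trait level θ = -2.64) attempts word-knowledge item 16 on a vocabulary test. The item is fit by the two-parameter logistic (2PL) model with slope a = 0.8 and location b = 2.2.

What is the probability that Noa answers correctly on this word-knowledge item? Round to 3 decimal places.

P(θ) = 1 / (1 + exp(−a(θ − b)))
Exponent: 0.8 × (-2.64 − 2.2) = -3.8720
1/(1 + e^{3.8720}) = 0.0204

0.020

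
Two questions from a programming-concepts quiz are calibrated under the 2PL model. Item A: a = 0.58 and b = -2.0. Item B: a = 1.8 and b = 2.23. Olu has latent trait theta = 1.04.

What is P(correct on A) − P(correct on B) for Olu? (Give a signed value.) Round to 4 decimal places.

0.7485

P(theta) = 1 / (1 + exp(−a(theta − b)))
P_A = 0.8536
P_B = 0.1051
P_A − P_B = 0.7485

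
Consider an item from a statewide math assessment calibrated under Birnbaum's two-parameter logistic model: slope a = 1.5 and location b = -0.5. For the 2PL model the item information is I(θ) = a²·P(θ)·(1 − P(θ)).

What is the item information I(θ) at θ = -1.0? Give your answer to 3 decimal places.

P = 1/(1+e^{0.7500}) = 0.3208
P(1−P) = 0.3208 × 0.6792 = 0.2179
I = a² × P(1−P) = 1.5² × 0.2179 = 0.49026

0.490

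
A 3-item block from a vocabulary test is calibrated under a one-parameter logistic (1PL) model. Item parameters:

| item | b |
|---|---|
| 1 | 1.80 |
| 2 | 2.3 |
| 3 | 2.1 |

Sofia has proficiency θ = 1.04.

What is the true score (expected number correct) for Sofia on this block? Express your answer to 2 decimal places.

P(θ) = 1 / (1 + exp(−(θ − b)))
P_1 = 1/(1+e^{0.7600}) = 0.3186
P_2 = 1/(1+e^{1.2600}) = 0.2210
P_3 = 1/(1+e^{1.0600}) = 0.2573
E[score] = 0.3186 + 0.2210 + 0.2573 = 0.7969

0.80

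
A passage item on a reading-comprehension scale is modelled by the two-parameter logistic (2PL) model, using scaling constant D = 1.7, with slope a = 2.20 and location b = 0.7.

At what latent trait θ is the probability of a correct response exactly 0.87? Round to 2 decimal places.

P(θ) = 1 / (1 + exp(−D·a(θ − b)))
logit = ln(0.8700/0.1300) = 1.9010
θ = b + logit/(1.7·a) = 0.7 + 1.9010/3.7400 = 1.2083

1.21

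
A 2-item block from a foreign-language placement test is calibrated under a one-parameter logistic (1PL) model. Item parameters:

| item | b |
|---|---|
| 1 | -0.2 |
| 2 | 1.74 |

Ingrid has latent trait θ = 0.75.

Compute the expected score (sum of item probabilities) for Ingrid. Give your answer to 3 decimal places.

P(θ) = 1 / (1 + exp(−(θ − b)))
P_1 = 1/(1+e^{-0.9500}) = 0.7211
P_2 = 1/(1+e^{0.9900}) = 0.2709
E[score] = 0.7211 + 0.2709 = 0.9920

0.992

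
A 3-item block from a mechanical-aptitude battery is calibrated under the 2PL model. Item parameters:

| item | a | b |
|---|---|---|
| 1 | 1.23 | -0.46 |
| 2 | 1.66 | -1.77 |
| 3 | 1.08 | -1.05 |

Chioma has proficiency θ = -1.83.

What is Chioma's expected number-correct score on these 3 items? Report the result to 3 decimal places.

P(θ) = 1 / (1 + exp(−a(θ − b)))
P_1 = 1/(1+e^{1.6851}) = 0.1564
P_2 = 1/(1+e^{0.0996}) = 0.4751
P_3 = 1/(1+e^{0.8424}) = 0.3010
E[score] = 0.1564 + 0.4751 + 0.3010 = 0.9326

0.933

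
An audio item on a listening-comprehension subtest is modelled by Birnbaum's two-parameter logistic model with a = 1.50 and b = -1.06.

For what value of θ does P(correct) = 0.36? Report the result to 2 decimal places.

-1.44

P(θ) = 1 / (1 + exp(−a(θ − b)))
logit = ln(0.3600/0.6400) = -0.5754
θ = b + logit/(a) = -1.06 + (-0.5754)/1.5000 = -1.4436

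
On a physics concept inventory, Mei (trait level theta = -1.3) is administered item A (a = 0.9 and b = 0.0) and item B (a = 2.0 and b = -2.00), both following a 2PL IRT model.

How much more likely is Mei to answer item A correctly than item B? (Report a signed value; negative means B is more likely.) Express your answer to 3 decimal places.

-0.565

P(theta) = 1 / (1 + exp(−a(theta − b)))
P_A = 0.2369
P_B = 0.8022
P_A − P_B = -0.5653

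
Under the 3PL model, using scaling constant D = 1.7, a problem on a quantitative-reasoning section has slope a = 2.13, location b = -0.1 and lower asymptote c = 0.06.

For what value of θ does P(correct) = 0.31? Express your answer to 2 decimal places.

-0.38

P(θ) = c + (1 − c) · 1 / (1 + exp(−D·a(θ − b)))
Remove guessing floor: (0.31 − 0.06)/(1 − 0.06) = 0.2660
logit = ln(0.2660/0.7340) = -1.0152
θ = b + logit/(1.7·a) = -0.1 + (-1.0152)/3.6210 = -0.3804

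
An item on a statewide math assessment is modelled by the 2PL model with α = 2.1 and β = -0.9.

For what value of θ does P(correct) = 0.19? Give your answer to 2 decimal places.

-1.59

P(θ) = 1 / (1 + exp(−α(θ − β)))
logit = ln(0.1900/0.8100) = -1.4500
θ = β + logit/(α) = -0.9 + (-1.4500)/2.1000 = -1.5905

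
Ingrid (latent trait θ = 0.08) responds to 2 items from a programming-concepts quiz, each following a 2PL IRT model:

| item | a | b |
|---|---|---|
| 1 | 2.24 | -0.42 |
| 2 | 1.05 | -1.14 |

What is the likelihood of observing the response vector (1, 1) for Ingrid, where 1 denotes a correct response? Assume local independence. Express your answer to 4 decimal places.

0.5901

P(θ) = 1 / (1 + exp(−a(θ − b)))
P_1 = 1/(1+e^{-1.1200}) = 0.7540
P_2 = 1/(1+e^{-1.2810}) = 0.7826
L = P_1 × P_2 = 0.7540 × 0.7826 = 0.59009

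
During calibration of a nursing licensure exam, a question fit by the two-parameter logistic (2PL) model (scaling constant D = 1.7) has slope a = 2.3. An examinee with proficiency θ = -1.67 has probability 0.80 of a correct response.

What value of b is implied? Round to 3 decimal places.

P(θ) = 1 / (1 + exp(−D·a(θ − b)))
logit(0.80) = ln(0.80/0.20) = 1.3863
b = θ − logit/(1.7·a) = -1.67 − 1.3863/3.9100 = -2.0246

-2.025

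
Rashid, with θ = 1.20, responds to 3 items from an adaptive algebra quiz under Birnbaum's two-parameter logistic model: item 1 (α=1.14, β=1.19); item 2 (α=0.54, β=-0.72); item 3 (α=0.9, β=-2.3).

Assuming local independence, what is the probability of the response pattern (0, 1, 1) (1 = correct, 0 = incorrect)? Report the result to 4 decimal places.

P(θ) = 1 / (1 + exp(−α(θ − β)))
P_1 = 1/(1+e^{-0.0114}) = 0.5028
P_2 = 1/(1+e^{-1.0368}) = 0.7382
P_3 = 1/(1+e^{-3.1500}) = 0.9589
L = (1−P_1) × P_2 × P_3 = 0.4972 × 0.7382 × 0.9589 = 0.35193

0.3519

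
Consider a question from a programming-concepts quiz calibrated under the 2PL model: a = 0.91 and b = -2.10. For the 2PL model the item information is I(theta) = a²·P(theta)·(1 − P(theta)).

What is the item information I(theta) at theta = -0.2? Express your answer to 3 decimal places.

0.106

P = 1/(1+e^{-1.7290}) = 0.8493
P(1−P) = 0.8493 × 0.1507 = 0.1280
I = a² × P(1−P) = 0.91² × 0.1280 = 0.10600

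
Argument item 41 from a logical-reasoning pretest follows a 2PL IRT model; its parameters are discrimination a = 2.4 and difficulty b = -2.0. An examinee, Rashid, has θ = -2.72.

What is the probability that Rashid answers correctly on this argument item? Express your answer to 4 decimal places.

0.1508

P(θ) = 1 / (1 + exp(−a(θ − b)))
Exponent: 2.4 × (-2.72 − (-2.0)) = -1.7280
1/(1 + e^{1.7280}) = 0.1508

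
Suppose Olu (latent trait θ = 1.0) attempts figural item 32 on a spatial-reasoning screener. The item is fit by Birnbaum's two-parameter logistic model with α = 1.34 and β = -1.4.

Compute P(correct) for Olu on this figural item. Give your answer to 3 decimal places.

0.961

P(θ) = 1 / (1 + exp(−α(θ − β)))
Exponent: 1.34 × (1.0 − (-1.4)) = 3.2160
1/(1 + e^{-3.2160}) = 0.9614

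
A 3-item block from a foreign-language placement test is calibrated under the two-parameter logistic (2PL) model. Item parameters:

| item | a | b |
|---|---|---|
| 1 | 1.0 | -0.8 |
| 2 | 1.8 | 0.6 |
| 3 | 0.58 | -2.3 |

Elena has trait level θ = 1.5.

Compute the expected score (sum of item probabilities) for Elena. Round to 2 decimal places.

P(θ) = 1 / (1 + exp(−a(θ − b)))
P_1 = 1/(1+e^{-2.3000}) = 0.9089
P_2 = 1/(1+e^{-1.6200}) = 0.8348
P_3 = 1/(1+e^{-2.2040}) = 0.9006
E[score] = 0.9089 + 0.8348 + 0.9006 = 2.6443

2.64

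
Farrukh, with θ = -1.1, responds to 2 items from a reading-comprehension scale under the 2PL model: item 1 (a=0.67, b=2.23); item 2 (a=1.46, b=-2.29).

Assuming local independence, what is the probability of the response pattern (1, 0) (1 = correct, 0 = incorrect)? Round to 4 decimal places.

0.0145

P(θ) = 1 / (1 + exp(−a(θ − b)))
P_1 = 1/(1+e^{2.2311}) = 0.0970
P_2 = 1/(1+e^{-1.7374}) = 0.8504
L = P_1 × (1−P_2) = 0.0970 × 0.1496 = 0.01451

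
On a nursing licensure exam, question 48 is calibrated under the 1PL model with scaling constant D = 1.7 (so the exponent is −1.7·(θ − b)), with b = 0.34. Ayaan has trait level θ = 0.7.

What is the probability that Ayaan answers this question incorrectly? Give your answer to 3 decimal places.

P(θ) = 1 / (1 + exp(−D·(θ − b)))
Exponent: 1.7 × (0.7 − 0.34) = 0.6120
1/(1 + e^{-0.6120}) = 0.6484
P = 0.6484
P(incorrect) = 1 − 0.6484 = 0.3516

0.352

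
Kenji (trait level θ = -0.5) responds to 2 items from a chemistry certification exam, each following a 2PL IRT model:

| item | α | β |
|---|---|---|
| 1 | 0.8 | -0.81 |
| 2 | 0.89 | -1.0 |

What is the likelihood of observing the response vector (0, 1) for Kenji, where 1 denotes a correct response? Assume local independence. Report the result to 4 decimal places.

0.2671

P(θ) = 1 / (1 + exp(−α(θ − β)))
P_1 = 1/(1+e^{-0.2480}) = 0.5617
P_2 = 1/(1+e^{-0.4450}) = 0.6094
L = (1−P_1) × P_2 = 0.4383 × 0.6094 = 0.26713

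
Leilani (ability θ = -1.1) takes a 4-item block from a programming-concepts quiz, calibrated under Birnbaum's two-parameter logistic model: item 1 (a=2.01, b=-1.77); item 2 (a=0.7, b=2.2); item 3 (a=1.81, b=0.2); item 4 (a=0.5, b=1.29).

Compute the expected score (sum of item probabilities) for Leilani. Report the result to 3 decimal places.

1.203

P(θ) = 1 / (1 + exp(−a(θ − b)))
P_1 = 1/(1+e^{-1.3467}) = 0.7936
P_2 = 1/(1+e^{2.3100}) = 0.0903
P_3 = 1/(1+e^{2.3530}) = 0.0868
P_4 = 1/(1+e^{1.1950}) = 0.2324
E[score] = 0.7936 + 0.0903 + 0.0868 + 0.2324 = 1.2031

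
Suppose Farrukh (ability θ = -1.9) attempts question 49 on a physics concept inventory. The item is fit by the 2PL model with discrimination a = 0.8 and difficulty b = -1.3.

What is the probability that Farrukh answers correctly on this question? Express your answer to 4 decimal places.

0.3823

P(θ) = 1 / (1 + exp(−a(θ − b)))
Exponent: 0.8 × (-1.9 − (-1.3)) = -0.4800
1/(1 + e^{0.4800}) = 0.3823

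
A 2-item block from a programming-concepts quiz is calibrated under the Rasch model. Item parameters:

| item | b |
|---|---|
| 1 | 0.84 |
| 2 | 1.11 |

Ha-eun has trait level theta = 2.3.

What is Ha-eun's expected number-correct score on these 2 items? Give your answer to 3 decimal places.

P(theta) = 1 / (1 + exp(−(theta − b)))
P_1 = 1/(1+e^{-1.4600}) = 0.8115
P_2 = 1/(1+e^{-1.1900}) = 0.7667
E[score] = 0.8115 + 0.7667 = 1.5783

1.578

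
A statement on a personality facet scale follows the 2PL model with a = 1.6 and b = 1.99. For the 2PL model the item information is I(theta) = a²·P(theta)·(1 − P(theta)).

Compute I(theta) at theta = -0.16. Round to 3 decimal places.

P = 1/(1+e^{3.4400}) = 0.0311
P(1−P) = 0.0311 × 0.9689 = 0.0301
I = a² × P(1−P) = 1.6² × 0.0301 = 0.07706

0.077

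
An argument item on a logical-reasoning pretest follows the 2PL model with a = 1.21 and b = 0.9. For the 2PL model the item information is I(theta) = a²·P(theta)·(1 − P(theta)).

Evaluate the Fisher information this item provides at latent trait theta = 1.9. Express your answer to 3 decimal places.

P = 1/(1+e^{-1.2100}) = 0.7703
P(1−P) = 0.7703 × 0.2297 = 0.1769
I = a² × P(1−P) = 1.21² × 0.1769 = 0.25906

0.259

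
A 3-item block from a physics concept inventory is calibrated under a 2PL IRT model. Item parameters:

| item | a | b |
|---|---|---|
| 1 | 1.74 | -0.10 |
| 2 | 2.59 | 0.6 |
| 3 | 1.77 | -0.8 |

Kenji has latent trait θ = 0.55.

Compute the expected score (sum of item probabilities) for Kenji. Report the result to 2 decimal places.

P(θ) = 1 / (1 + exp(−a(θ − b)))
P_1 = 1/(1+e^{-1.1310}) = 0.7560
P_2 = 1/(1+e^{0.1295}) = 0.4677
P_3 = 1/(1+e^{-2.3895}) = 0.9160
E[score] = 0.7560 + 0.4677 + 0.9160 = 2.1397

2.14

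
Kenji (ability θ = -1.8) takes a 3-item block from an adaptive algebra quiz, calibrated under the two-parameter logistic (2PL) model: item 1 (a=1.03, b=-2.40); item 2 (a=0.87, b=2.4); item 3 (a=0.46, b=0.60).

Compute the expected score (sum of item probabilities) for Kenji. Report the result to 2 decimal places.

P(θ) = 1 / (1 + exp(−a(θ − b)))
P_1 = 1/(1+e^{-0.6180}) = 0.6498
P_2 = 1/(1+e^{3.6540}) = 0.0252
P_3 = 1/(1+e^{1.1040}) = 0.2490
E[score] = 0.6498 + 0.0252 + 0.2490 = 0.9240

0.92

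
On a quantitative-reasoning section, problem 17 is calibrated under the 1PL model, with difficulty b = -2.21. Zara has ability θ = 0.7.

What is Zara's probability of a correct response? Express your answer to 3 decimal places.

P(θ) = 1 / (1 + exp(−(θ − b)))
Exponent: (0.7 − (-2.21)) = 2.9100
1/(1 + e^{-2.9100}) = 0.9483
P = 0.9483

0.948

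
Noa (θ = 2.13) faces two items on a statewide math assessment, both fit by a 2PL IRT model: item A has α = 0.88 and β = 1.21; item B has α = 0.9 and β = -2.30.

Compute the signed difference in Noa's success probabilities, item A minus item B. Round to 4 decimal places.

P(θ) = 1 / (1 + exp(−α(θ − β)))
P_A = 0.6920
P_B = 0.9818
P_A − P_B = -0.2898

-0.2898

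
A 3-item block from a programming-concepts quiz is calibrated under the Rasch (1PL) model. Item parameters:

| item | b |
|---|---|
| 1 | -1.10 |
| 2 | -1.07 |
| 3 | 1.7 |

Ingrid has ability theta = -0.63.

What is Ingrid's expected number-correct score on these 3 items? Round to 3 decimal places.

1.312

P(theta) = 1 / (1 + exp(−(theta − b)))
P_1 = 1/(1+e^{-0.4700}) = 0.6154
P_2 = 1/(1+e^{-0.4400}) = 0.6083
P_3 = 1/(1+e^{2.3300}) = 0.0887
E[score] = 0.6154 + 0.6083 + 0.0887 = 1.3123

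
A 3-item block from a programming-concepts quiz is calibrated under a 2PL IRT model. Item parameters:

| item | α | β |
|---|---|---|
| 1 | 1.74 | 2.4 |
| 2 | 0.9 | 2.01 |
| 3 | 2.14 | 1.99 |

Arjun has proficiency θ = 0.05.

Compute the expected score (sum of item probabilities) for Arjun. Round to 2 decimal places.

P(θ) = 1 / (1 + exp(−α(θ − β)))
P_1 = 1/(1+e^{4.0890}) = 0.0165
P_2 = 1/(1+e^{1.7640}) = 0.1463
P_3 = 1/(1+e^{4.1516}) = 0.0155
E[score] = 0.0165 + 0.1463 + 0.0155 = 0.1783

0.18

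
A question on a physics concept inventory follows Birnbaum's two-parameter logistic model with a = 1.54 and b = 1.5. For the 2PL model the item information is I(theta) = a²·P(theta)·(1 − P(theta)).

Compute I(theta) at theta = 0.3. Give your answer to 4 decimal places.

0.2789

P = 1/(1+e^{1.8480}) = 0.1361
P(1−P) = 0.1361 × 0.8639 = 0.1176
I = a² × P(1−P) = 1.54² × 0.1176 = 0.27886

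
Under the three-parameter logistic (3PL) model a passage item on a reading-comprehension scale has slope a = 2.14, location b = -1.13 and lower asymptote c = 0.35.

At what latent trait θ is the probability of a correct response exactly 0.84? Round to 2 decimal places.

-0.61

P(θ) = c + (1 − c) · 1 / (1 + exp(−a(θ − b)))
Remove guessing floor: (0.84 − 0.35)/(1 − 0.35) = 0.7538
logit = ln(0.7538/0.2462) = 1.1192
θ = b + logit/(a) = -1.13 + 1.1192/2.1400 = -0.6070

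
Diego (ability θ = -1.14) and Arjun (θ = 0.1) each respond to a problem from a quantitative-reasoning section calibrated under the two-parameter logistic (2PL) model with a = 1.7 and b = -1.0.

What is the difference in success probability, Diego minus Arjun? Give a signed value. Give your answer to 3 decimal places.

-0.426

P(θ) = 1 / (1 + exp(−a(θ − b)))
P(Diego) = 0.4408  [exponent -0.2380]
P(Arjun) = 0.8665  [exponent 1.8700]
Difference = 0.4408 − 0.8665 = -0.4257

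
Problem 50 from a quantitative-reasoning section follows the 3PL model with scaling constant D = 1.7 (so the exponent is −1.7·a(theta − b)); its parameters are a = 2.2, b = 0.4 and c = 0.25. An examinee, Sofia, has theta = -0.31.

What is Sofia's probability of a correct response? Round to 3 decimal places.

0.299

P(theta) = c + (1 − c) · 1 / (1 + exp(−D·a(theta − b)))
Exponent: 1.7 × 2.2 × (-0.31 − 0.4) = -2.6554
1/(1 + e^{2.6554}) = 0.0657
P = 0.25 + 0.75 × 0.0657 = 0.2992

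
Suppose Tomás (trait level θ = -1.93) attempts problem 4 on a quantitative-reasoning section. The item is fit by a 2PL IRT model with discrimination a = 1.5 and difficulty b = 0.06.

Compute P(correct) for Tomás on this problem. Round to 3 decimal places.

P(θ) = 1 / (1 + exp(−a(θ − b)))
Exponent: 1.5 × (-1.93 − 0.06) = -2.9850
1/(1 + e^{2.9850}) = 0.0481

0.048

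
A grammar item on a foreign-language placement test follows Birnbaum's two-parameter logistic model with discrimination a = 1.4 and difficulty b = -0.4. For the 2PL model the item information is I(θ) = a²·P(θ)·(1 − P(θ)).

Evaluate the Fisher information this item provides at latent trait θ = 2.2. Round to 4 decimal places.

0.0489

P = 1/(1+e^{-3.6400}) = 0.9744
P(1−P) = 0.9744 × 0.0256 = 0.0249
I = a² × P(1−P) = 1.4² × 0.0249 = 0.04886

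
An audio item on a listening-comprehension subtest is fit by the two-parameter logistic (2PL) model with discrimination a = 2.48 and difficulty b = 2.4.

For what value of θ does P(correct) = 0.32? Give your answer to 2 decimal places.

P(θ) = 1 / (1 + exp(−a(θ − b)))
logit = ln(0.3200/0.6800) = -0.7538
θ = b + logit/(a) = 2.4 + (-0.7538)/2.4800 = 2.0961

2.10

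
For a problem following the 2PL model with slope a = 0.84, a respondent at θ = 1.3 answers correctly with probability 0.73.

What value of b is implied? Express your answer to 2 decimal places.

0.12

P(θ) = 1 / (1 + exp(−a(θ − b)))
logit(0.73) = ln(0.73/0.27) = 0.9946
b = θ − logit/(a) = 1.3 − 0.9946/0.8400 = 0.1159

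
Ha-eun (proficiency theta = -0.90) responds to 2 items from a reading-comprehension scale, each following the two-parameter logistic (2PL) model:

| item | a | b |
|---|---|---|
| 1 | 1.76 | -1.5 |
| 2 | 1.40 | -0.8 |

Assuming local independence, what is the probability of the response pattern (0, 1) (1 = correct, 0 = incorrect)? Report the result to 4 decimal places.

0.1200

P(theta) = 1 / (1 + exp(−a(theta − b)))
P_1 = 1/(1+e^{-1.0560}) = 0.7419
P_2 = 1/(1+e^{0.1400}) = 0.4651
L = (1−P_1) × P_2 = 0.2581 × 0.4651 = 0.12002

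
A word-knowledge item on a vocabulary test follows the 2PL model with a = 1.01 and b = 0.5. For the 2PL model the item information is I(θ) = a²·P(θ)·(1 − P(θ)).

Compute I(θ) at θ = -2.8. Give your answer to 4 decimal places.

0.0339

P = 1/(1+e^{3.3330}) = 0.0345
P(1−P) = 0.0345 × 0.9655 = 0.0333
I = a² × P(1−P) = 1.01² × 0.0333 = 0.03394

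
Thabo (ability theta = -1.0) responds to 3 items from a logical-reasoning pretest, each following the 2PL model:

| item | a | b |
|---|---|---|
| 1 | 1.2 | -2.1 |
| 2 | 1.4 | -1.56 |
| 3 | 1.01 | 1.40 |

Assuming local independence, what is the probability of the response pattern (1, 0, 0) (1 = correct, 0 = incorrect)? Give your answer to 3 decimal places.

0.227

P(theta) = 1 / (1 + exp(−a(theta − b)))
P_1 = 1/(1+e^{-1.3200}) = 0.7892
P_2 = 1/(1+e^{-0.7840}) = 0.6865
P_3 = 1/(1+e^{2.4240}) = 0.0814
L = P_1 × (1−P_2) × (1−P_3) = 0.7892 × 0.3135 × 0.9186 = 0.22725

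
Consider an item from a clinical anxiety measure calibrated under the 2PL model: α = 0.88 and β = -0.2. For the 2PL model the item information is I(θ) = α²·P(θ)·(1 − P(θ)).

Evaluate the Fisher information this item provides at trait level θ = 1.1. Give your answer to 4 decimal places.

0.1419

P = 1/(1+e^{-1.1440}) = 0.7584
P(1−P) = 0.7584 × 0.2416 = 0.1832
I = α² × P(1−P) = 0.88² × 0.1832 = 0.14189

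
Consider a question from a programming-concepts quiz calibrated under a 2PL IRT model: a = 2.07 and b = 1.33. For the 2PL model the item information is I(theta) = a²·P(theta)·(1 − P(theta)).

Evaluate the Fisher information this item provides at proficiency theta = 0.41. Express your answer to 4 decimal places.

0.4834

P = 1/(1+e^{1.9044}) = 0.1296
P(1−P) = 0.1296 × 0.8704 = 0.1128
I = a² × P(1−P) = 2.07² × 0.1128 = 0.48339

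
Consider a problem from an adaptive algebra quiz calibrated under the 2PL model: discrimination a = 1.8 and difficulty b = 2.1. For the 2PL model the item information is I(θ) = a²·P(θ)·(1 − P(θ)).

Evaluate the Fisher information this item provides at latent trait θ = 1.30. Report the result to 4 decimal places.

P = 1/(1+e^{1.4400}) = 0.1915
P(1−P) = 0.1915 × 0.8085 = 0.1549
I = a² × P(1−P) = 1.8² × 0.1549 = 0.50173

0.5017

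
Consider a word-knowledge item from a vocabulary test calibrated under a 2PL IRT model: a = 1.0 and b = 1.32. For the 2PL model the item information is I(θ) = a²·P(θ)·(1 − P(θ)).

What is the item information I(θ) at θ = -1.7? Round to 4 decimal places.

0.0444

P = 1/(1+e^{3.0200}) = 0.0465
P(1−P) = 0.0465 × 0.9535 = 0.0444
I = a² × P(1−P) = 1.0² × 0.0444 = 0.04437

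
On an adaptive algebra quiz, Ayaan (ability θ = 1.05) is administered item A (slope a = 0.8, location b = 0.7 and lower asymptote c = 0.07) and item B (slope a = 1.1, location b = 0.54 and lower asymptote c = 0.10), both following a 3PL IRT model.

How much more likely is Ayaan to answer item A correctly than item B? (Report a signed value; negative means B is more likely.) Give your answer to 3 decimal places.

-0.073

P(θ) = c + (1 − c) · 1 / (1 + exp(−a(θ − b)))
P_A = 0.5997
P_B = 0.6730
P_A − P_B = -0.0733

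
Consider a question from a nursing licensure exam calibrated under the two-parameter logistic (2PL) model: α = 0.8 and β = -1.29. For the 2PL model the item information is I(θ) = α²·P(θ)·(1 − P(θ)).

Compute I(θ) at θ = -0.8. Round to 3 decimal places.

0.154

P = 1/(1+e^{-0.3920}) = 0.5968
P(1−P) = 0.5968 × 0.4032 = 0.2406
I = α² × P(1−P) = 0.8² × 0.2406 = 0.15401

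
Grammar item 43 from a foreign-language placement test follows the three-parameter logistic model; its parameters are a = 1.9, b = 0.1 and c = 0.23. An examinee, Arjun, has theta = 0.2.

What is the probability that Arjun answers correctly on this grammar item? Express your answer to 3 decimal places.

P(theta) = c + (1 − c) · 1 / (1 + exp(−a(theta − b)))
Exponent: 1.9 × (0.2 − 0.1) = 0.1900
1/(1 + e^{-0.1900}) = 0.5474
P = 0.23 + 0.77 × 0.5474 = 0.6515

0.651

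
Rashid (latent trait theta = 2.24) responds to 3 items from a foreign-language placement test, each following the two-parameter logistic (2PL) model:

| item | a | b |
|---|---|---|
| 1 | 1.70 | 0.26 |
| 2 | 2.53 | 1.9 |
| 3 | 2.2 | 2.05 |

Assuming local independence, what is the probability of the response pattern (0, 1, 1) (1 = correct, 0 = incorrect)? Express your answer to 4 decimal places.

0.0141

P(theta) = 1 / (1 + exp(−a(theta − b)))
P_1 = 1/(1+e^{-3.3660}) = 0.9666
P_2 = 1/(1+e^{-0.8602}) = 0.7027
P_3 = 1/(1+e^{-0.4180}) = 0.6030
L = (1−P_1) × P_2 × P_3 = 0.0334 × 0.7027 × 0.6030 = 0.01414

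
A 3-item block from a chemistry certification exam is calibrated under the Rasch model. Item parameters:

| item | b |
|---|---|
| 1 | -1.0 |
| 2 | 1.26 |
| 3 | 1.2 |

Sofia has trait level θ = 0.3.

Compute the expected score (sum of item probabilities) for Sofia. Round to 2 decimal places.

P(θ) = 1 / (1 + exp(−(θ − b)))
P_1 = 1/(1+e^{-1.3000}) = 0.7858
P_2 = 1/(1+e^{0.9600}) = 0.2769
P_3 = 1/(1+e^{0.9000}) = 0.2891
E[score] = 0.7858 + 0.2769 + 0.2891 = 1.3518

1.35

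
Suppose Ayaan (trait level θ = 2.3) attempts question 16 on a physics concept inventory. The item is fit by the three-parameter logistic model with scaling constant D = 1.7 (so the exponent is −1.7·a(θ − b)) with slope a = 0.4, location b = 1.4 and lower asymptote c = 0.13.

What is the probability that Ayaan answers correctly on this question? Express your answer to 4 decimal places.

P(θ) = c + (1 − c) · 1 / (1 + exp(−D·a(θ − b)))
Exponent: 1.7 × 0.4 × (2.3 − 1.4) = 0.6120
1/(1 + e^{-0.6120}) = 0.6484
P = 0.13 + 0.87 × 0.6484 = 0.6941

0.6941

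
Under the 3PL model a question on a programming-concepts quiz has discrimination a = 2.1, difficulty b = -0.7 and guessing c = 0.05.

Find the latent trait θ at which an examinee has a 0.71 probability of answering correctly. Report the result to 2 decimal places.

-0.31

P(θ) = c + (1 − c) · 1 / (1 + exp(−a(θ − b)))
Remove guessing floor: (0.71 − 0.05)/(1 − 0.05) = 0.6947
logit = ln(0.6947/0.3053) = 0.8224
θ = b + logit/(a) = -0.7 + 0.8224/2.1000 = -0.3084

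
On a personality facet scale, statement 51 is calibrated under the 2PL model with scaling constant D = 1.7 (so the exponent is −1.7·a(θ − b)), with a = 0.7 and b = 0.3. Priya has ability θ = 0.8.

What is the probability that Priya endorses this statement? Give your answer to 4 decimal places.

0.6445

P(θ) = 1 / (1 + exp(−D·a(θ − b)))
Exponent: 1.7 × 0.7 × (0.8 − 0.3) = 0.5950
1/(1 + e^{-0.5950}) = 0.6445
P = 0.6445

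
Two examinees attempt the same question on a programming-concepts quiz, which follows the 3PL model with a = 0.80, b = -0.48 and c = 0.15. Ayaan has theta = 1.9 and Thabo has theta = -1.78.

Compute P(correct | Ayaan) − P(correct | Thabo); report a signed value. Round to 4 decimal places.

0.5178

P(theta) = c + (1 − c) · 1 / (1 + exp(−a(theta − b)))
P(Ayaan) = 0.8898  [exponent 1.9040]
P(Thabo) = 0.3720  [exponent -1.0400]
Difference = 0.8898 − 0.3720 = 0.5178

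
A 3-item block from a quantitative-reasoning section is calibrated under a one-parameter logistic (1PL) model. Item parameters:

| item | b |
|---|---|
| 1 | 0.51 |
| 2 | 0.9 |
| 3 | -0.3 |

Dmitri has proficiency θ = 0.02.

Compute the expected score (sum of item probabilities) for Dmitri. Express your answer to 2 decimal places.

1.25

P(θ) = 1 / (1 + exp(−(θ − b)))
P_1 = 1/(1+e^{0.4900}) = 0.3799
P_2 = 1/(1+e^{0.8800}) = 0.2932
P_3 = 1/(1+e^{-0.3200}) = 0.5793
E[score] = 0.3799 + 0.2932 + 0.5793 = 1.2524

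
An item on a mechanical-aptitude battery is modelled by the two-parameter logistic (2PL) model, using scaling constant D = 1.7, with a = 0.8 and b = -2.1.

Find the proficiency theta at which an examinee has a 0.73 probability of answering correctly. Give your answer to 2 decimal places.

-1.37

P(theta) = 1 / (1 + exp(−D·a(theta − b)))
logit = ln(0.7300/0.2700) = 0.9946
theta = b + logit/(1.7·a) = -2.1 + 0.9946/1.3600 = -1.3687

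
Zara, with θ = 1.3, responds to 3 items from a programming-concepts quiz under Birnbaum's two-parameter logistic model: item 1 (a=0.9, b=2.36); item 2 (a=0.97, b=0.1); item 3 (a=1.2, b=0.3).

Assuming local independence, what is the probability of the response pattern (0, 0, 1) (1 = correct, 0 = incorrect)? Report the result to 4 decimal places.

P(θ) = 1 / (1 + exp(−a(θ − b)))
P_1 = 1/(1+e^{0.9540}) = 0.2781
P_2 = 1/(1+e^{-1.1640}) = 0.7621
P_3 = 1/(1+e^{-1.2000}) = 0.7685
L = (1−P_1) × (1−P_2) × P_3 = 0.7219 × 0.2379 × 0.7685 = 0.13201

0.1320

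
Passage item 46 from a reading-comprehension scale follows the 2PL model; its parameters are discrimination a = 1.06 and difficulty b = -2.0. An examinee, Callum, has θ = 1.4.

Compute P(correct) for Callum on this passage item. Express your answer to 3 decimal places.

P(θ) = 1 / (1 + exp(−a(θ − b)))
Exponent: 1.06 × (1.4 − (-2.0)) = 3.6040
1/(1 + e^{-3.6040}) = 0.9735

0.974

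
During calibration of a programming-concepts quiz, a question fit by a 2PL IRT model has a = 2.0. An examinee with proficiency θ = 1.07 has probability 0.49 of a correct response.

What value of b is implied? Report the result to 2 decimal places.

P(θ) = 1 / (1 + exp(−a(θ − b)))
logit(0.49) = ln(0.49/0.51) = -0.0400
b = θ − logit/(a) = 1.07 − (-0.0400)/2.0000 = 1.0900

1.09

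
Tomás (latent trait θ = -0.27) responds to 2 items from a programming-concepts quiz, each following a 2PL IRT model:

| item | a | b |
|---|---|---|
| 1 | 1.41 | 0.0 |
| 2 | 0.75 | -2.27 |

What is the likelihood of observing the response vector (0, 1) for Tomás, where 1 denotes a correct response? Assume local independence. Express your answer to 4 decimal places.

0.4857

P(θ) = 1 / (1 + exp(−a(θ − b)))
P_1 = 1/(1+e^{0.3807}) = 0.4060
P_2 = 1/(1+e^{-1.5000}) = 0.8176
L = (1−P_1) × P_2 = 0.5940 × 0.8176 = 0.48567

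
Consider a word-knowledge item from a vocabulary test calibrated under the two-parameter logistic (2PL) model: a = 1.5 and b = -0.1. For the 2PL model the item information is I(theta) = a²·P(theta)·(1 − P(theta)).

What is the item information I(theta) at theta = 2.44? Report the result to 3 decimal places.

0.048

P = 1/(1+e^{-3.8100}) = 0.9783
P(1−P) = 0.9783 × 0.0217 = 0.0212
I = a² × P(1−P) = 1.5² × 0.0212 = 0.04770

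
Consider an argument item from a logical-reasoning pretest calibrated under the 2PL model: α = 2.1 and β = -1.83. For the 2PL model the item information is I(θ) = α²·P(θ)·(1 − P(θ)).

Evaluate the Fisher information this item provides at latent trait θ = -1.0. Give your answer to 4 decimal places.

P = 1/(1+e^{-1.7430}) = 0.8511
P(1−P) = 0.8511 × 0.1489 = 0.1268
I = α² × P(1−P) = 2.1² × 0.1268 = 0.55897

0.5590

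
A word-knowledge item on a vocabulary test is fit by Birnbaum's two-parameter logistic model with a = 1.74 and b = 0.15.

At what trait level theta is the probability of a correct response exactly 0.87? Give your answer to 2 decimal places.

1.24

P(theta) = 1 / (1 + exp(−a(theta − b)))
logit = ln(0.8700/0.1300) = 1.9010
theta = b + logit/(a) = 0.15 + 1.9010/1.7400 = 1.2425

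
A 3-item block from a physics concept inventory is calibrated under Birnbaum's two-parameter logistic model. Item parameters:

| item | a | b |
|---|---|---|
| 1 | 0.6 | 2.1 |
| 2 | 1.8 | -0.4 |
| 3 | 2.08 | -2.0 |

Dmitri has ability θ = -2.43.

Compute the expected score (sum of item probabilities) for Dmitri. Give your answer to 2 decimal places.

P(θ) = 1 / (1 + exp(−a(θ − b)))
P_1 = 1/(1+e^{2.7180}) = 0.0619
P_2 = 1/(1+e^{3.6540}) = 0.0252
P_3 = 1/(1+e^{0.8944}) = 0.2902
E[score] = 0.0619 + 0.0252 + 0.2902 = 0.3774

0.38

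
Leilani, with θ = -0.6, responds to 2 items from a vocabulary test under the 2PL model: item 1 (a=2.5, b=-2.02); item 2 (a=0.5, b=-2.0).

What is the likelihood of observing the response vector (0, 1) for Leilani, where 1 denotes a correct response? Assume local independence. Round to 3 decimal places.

0.019

P(θ) = 1 / (1 + exp(−a(θ − b)))
P_1 = 1/(1+e^{-3.5500}) = 0.9721
P_2 = 1/(1+e^{-0.7000}) = 0.6682
L = (1−P_1) × P_2 = 0.0279 × 0.6682 = 0.01866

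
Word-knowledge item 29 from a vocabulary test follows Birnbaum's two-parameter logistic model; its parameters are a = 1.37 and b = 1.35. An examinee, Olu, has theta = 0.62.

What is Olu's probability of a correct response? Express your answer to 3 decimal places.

P(theta) = 1 / (1 + exp(−a(theta − b)))
Exponent: 1.37 × (0.62 − 1.35) = -1.0001
1/(1 + e^{1.0001}) = 0.2689

0.269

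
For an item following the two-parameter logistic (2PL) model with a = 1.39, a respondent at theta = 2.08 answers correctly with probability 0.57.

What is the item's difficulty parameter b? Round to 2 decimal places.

1.88

P(theta) = 1 / (1 + exp(−a(theta − b)))
logit(0.57) = ln(0.57/0.43) = 0.2819
b = theta − logit/(a) = 2.08 − 0.2819/1.3900 = 1.8772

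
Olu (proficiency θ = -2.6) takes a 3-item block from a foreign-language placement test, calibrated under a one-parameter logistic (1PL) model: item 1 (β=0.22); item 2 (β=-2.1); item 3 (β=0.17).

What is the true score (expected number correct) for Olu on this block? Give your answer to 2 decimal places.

P(θ) = 1 / (1 + exp(−(θ − β)))
P_1 = 1/(1+e^{2.8200}) = 0.0563
P_2 = 1/(1+e^{0.5000}) = 0.3775
P_3 = 1/(1+e^{2.7700}) = 0.0590
E[score] = 0.0563 + 0.3775 + 0.0590 = 0.4928

0.49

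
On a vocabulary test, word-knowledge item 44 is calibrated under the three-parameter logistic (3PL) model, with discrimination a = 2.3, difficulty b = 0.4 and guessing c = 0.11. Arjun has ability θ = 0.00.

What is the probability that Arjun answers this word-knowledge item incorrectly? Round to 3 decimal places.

P(θ) = c + (1 − c) · 1 / (1 + exp(−a(θ − b)))
Exponent: 2.3 × (0.00 − 0.4) = -0.9200
1/(1 + e^{0.9200}) = 0.2850
P = 0.11 + 0.89 × 0.2850 = 0.3636
P(incorrect) = 1 − 0.3636 = 0.6364

0.636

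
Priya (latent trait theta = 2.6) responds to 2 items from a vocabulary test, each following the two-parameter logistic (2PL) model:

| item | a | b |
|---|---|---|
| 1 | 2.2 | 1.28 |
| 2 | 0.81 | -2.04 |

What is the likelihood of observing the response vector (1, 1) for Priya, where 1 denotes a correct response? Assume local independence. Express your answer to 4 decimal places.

P(theta) = 1 / (1 + exp(−a(theta − b)))
P_1 = 1/(1+e^{-2.9040}) = 0.9480
P_2 = 1/(1+e^{-3.7584}) = 0.9772
L = P_1 × P_2 = 0.9480 × 0.9772 = 0.92644

0.9264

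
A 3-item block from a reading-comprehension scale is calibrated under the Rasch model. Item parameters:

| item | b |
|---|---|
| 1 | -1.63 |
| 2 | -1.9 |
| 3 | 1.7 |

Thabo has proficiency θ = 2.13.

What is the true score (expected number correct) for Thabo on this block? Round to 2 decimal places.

P(θ) = 1 / (1 + exp(−(θ − b)))
P_1 = 1/(1+e^{-3.7600}) = 0.9772
P_2 = 1/(1+e^{-4.0300}) = 0.9825
P_3 = 1/(1+e^{-0.4300}) = 0.6059
E[score] = 0.9772 + 0.9825 + 0.6059 = 2.5657

2.57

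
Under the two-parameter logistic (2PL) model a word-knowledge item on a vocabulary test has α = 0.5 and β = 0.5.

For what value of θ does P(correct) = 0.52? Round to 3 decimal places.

P(θ) = 1 / (1 + exp(−α(θ − β)))
logit = ln(0.5200/0.4800) = 0.0800
θ = β + logit/(α) = 0.5 + 0.0800/0.5000 = 0.6601

0.660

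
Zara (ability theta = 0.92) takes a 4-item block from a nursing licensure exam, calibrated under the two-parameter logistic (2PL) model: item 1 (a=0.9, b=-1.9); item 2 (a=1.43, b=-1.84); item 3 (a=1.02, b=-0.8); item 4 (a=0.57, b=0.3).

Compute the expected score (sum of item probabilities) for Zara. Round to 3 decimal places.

P(theta) = 1 / (1 + exp(−a(theta − b)))
P_1 = 1/(1+e^{-2.5380}) = 0.9268
P_2 = 1/(1+e^{-3.9468}) = 0.9810
P_3 = 1/(1+e^{-1.7544}) = 0.8525
P_4 = 1/(1+e^{-0.3534}) = 0.5874
E[score] = 0.9268 + 0.9810 + 0.8525 + 0.5874 = 3.3478

3.348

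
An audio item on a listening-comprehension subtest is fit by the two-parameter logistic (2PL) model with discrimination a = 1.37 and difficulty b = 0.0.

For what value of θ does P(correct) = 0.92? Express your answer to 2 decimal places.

P(θ) = 1 / (1 + exp(−a(θ − b)))
logit = ln(0.9200/0.0800) = 2.4423
θ = b + logit/(a) = 0.0 + 2.4423/1.3700 = 1.7827

1.78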